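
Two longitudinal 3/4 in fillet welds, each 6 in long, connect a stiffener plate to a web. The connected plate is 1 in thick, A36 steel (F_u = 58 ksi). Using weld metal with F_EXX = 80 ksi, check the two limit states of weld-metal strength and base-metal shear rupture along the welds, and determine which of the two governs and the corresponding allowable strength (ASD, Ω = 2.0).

R_n/Ω ≈ 153 kips (weld metal governs)

t_e = 0.707 × 0.75 = 0.5302 in; L = 12 in.
Weld metal: R_n/Ω = (1/2.0) × 0.6 × 80 × 0.5302 × 12 = 152.7 kips.
Base metal (shear rupture): R_n/Ω = (1/2.0) × 0.6 × 58 × 1 × 12 = 208.8 kips.
Governing: weld metal.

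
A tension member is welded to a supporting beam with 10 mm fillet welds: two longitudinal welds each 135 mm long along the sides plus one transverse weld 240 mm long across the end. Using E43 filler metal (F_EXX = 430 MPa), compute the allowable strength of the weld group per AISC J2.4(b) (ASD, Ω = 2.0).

t_e = 0.707 × 10 = 7.07 mm.
R_nwl = 0.6 × 430 × 7.07 × 270 × 10⁻³ = 492.5 kN (longitudinal, 2 welds).
R_nwt = 0.6 × 430 × 7.07 × 240 × 10⁻³ = 437.8 kN (transverse, base value).
(i) R_nwl + R_nwt = 930.3 kN; (ii) 0.85 R_nwl + 1.5 R_nwt = 1075 kN.
R_n = max = 1075 kN [governs: (ii)]; R_n/Ω = 537.6 kN.

R_n/Ω ≈ 538 kN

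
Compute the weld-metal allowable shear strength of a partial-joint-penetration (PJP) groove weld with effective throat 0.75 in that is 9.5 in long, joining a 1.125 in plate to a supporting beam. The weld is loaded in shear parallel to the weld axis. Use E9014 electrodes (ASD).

R_n/Ω ≈ 192 kip

E90XX → F_EXX = 90 ksi.
Effective throat (given) t_e = 0.75 in.
A_we = 0.75 × 9.5 = 7.125 in².
F_nw = 0.6 F_EXX = 54 ksi.
R_n/Ω = (54 × 7.125) / 2.0 = 192.4 kip.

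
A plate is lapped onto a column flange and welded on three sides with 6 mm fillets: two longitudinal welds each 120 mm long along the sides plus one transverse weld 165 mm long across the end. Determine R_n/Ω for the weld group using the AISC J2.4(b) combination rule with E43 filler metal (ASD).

E43XX → F_EXX = 430 MPa.
t_e = 0.707 × 6 = 4.242 mm.
R_nwl = 0.6 × 430 × 4.242 × 240 × 10⁻³ = 262.7 kN (longitudinal, 2 welds).
R_nwt = 0.6 × 430 × 4.242 × 165 × 10⁻³ = 180.6 kN (transverse, base value).
(i) R_nwl + R_nwt = 443.2 kN; (ii) 0.85 R_nwl + 1.5 R_nwt = 494.1 kN.
R_n = max = 494.1 kN [governs: (ii)]; R_n/Ω = 247.1 kN.

R_n/Ω ≈ 247 kN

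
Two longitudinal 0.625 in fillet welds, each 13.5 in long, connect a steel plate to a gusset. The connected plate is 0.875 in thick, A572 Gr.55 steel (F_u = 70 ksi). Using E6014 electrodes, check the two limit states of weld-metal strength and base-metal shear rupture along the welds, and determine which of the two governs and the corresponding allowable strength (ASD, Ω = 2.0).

E60XX → F_EXX = 60 ksi.
t_e = 0.707 × 0.625 = 0.4419 in; L = 27 in.
Weld metal: R_n/Ω = (1/2.0) × 0.6 × 60 × 0.4419 × 27 = 214.8 kips.
Base metal (shear rupture): R_n/Ω = (1/2.0) × 0.6 × 70 × 0.875 × 27 = 496.1 kips.
Governing: weld metal.

R_n/Ω ≈ 215 kips (weld metal governs)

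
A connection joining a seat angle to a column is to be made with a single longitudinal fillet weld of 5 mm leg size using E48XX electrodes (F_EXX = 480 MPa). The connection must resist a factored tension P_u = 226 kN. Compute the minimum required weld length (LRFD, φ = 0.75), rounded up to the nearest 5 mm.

Throat t_e = 0.707 × 5 = 3.535 mm.
φr_n = 0.75 × 0.6 × 480 × 3.535 × 10⁻³ = 0.7636 kN/mm.
L_req = P_u / φr_n = 226 / 0.7636 = 296 mm total.
Round up → use L = 300 mm.

L = 300 mm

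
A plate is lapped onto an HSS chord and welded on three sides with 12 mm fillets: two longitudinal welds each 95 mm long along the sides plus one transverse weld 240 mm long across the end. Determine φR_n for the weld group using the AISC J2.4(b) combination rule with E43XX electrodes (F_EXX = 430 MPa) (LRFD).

t_e = 0.707 × 12 = 8.484 mm.
R_nwl = 0.6 × 430 × 8.484 × 190 × 10⁻³ = 415.9 kN (longitudinal, 2 welds).
R_nwt = 0.6 × 430 × 8.484 × 240 × 10⁻³ = 525.3 kN (transverse, base value).
(i) R_nwl + R_nwt = 941.2 kN; (ii) 0.85 R_nwl + 1.5 R_nwt = 1141 kN.
R_n = max = 1141 kN [governs: (ii)]; φR_n = 856.1 kN.

φR_n ≈ 856 kN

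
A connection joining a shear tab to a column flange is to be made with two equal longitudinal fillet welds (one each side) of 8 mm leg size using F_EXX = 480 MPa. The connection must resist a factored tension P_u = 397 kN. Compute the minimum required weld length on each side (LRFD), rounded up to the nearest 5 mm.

L = 165 mm on each side

Throat t_e = 0.707 × 8 = 5.656 mm.
φr_n = 0.75 × 0.6 × 480 × 5.656 × 10⁻³ = 1.222 kN/mm.
L_req = P_u / φr_n = 397 / 1.222 = 325 mm total.
Per side: 325 / 2 = 162.5 mm.
Round up → use L = 165 mm on each side.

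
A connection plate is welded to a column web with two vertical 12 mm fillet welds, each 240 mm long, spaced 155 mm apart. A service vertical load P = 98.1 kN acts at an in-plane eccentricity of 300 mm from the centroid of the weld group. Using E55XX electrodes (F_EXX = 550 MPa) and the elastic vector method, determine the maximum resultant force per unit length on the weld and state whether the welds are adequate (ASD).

Total weld length L_w = 480 mm. Treat welds as unit-width lines.
Polar moment about centroid: J = 2[d³/12 + d(b/2)²] = 2[240³/12 + 240×77.5²] = 5187000 mm³.
Direct shear f_v = P/L_w = 98.1×10³ / 480 = 204.4 N/mm (vertical).
Torsion M = P·e = 98.1×10³ × 300 = 29430000 N·mm.
Critical point at (x, y) = (77.5, 120) from centroid. f_tx = M·y/J = 680.9 N/mm; f_ty = M·x/J = 439.7 N/mm.
Resultant f_max = √[f_tx² + (f_v + f_ty)²] = √[680.9² + (204.4 + 439.7)²] = 937.2 N/mm.
Capacity per unit length: r_n/Ω = (1/2.0) × 0.6 × 550 × (0.707 × 12) = 1400 N/mm.
937.2 ≤ 1400 → adequate.

f_max ≈ 937 N/mm; adequate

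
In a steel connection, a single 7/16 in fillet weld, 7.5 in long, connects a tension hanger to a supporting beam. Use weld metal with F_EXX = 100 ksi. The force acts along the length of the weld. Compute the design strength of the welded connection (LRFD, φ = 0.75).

Effective throat t_e = 0.707 × 0.4375 = 0.3093 in.
Total length L = 7.5 in; A_we = 0.3093 × 7.5 = 2.32 in².
F_nw = 0.6 F_EXX = 0.6 × 100 = 60 ksi.
φR_n = 0.75 × 60 × 2.32 = 104.4 kips.

φR_n ≈ 104 kips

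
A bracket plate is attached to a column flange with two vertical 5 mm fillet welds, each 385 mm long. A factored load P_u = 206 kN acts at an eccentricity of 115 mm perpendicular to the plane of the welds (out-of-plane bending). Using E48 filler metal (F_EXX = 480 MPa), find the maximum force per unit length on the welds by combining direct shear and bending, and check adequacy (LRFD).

L_w = 2 × 385 = 770 mm; section modulus (unit throat) S = 2 × L²/6 = 49410 mm².
Direct shear f_v = P/L_w = 206×10³/770 = 267.5 N/mm.
Moment M = P × e = 206×10³ × 115 = 23690000 N·mm; bending f_b = M/S = 479.5 N/mm.
f_max = √(f_v² + f_b²) = √(267.5² + 479.5²) = 549.1 N/mm.
φr_n = 0.75 × 0.6 × 480 × (0.707 × 5) = 763.6 N/mm → adequate.

f_max ≈ 549 N/mm; adequate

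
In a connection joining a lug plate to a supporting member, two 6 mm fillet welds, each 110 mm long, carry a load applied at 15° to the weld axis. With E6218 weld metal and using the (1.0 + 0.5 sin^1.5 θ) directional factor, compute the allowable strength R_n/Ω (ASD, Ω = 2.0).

R_n/Ω ≈ 185 kN

E62XX → F_EXX = 620 MPa.
t_e = 0.707 × 6 = 4.242 mm; A_we = 4.242 × 220 = 933.2 mm².
Directional factor: 1.0 + 0.5 sin^1.5(15°) = 1.066.
F_nw = 0.6 × 620 × 1.066 = 396.5 MPa.
R_n/Ω = (396.5 × 933.2) / 2.0 × 10⁻³ = 185 kN.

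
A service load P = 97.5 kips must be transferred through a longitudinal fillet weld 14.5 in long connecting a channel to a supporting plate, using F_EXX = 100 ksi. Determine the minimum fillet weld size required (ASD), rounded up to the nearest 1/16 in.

Total weld length L = 14.5 in.
Required throat t_e = P × Ω / (0.6 F_EXX × L) = 97.5 × 2.0 / (0.6 × 100 × 14.5) = 0.2241 in.
Required leg w = t_e / 0.707 = 0.317 in → use 3/8 in.

w = 3/8 in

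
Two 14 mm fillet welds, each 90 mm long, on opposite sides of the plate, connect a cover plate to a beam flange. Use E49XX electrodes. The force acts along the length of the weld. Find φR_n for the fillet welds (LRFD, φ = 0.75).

φR_n ≈ 393 kN

E49XX → F_EXX = 490 MPa.
Effective throat t_e = 0.707 × 14 = 9.898 mm.
Total length L = 180 mm; A_we = 9.898 × 180 = 1782 mm².
F_nw = 0.6 F_EXX = 0.6 × 490 = 294 MPa.
φR_n = 0.75 × 294 × 1782 × 10⁻³ = 392.9 kN.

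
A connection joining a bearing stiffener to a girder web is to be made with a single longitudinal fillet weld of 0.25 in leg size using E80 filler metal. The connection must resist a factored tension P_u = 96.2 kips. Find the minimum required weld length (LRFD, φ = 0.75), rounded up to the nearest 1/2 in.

E80XX → F_EXX = 80 ksi.
Throat t_e = 0.707 × 0.25 = 0.1767 in.
φr_n = 0.75 × 0.6 × 80 × 0.1767 = 6.363 kips/in.
L_req = P_u / φr_n = 96.2 / 6.363 = 15.12 in total.
Round up → use L = 15.5 in.

L = 15.5 in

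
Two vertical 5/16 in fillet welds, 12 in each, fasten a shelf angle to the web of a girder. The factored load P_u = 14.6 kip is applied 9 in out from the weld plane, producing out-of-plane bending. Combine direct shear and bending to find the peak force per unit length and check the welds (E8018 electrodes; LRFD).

f_max ≈ 2.8 kip/in; adequate

E80XX → F_EXX = 80 ksi.
L_w = 2 × 12 = 24 in; section modulus (unit throat) S = 2 × L²/6 = 48 in².
Direct shear f_v = P/L_w = 14.6/24 = 0.6083 kip/in.
Moment M = P × e = 14.6 × 9 = 131.4 kip·in; bending f_b = M/S = 2.738 kip/in.
f_max = √(f_v² + f_b²) = √(0.6083² + 2.738²) = 2.804 kip/in.
φr_n = 0.75 × 0.6 × 80 × (0.707 × 0.3125) = 7.954 kip/in → adequate.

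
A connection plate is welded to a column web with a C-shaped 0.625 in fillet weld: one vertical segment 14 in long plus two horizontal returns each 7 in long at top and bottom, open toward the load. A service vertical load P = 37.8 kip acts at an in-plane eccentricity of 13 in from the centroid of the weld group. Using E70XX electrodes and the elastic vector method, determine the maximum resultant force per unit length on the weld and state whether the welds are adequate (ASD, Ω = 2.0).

E70XX → F_EXX = 70 ksi.
Total weld length L_w = 28 in. Treat welds as unit-width lines.
Centroid: x̄ = 2×7×3.5 / 28 = 1.75 in from the vertical weld.
Polar moment about centroid: J = I_x + I_y = [14³/12 + 2×7×7²] + [14×1.75² + 2(7³/12 + 7×1.75²)] = 1058 in³.
Direct shear f_v = P/L_w = 37.8 / 28 = 1.35 kip/in (vertical).
Torsion M = P·e = 37.8 × 13 = 491.4 kip·in.
Critical point at (x, y) = (5.25, 7) from centroid. f_tx = M·y/J = 3.253 kip/in; f_ty = M·x/J = 2.439 kip/in.
Resultant f_max = √[f_tx² + (f_v + f_ty)²] = √[3.253² + (1.35 + 2.439)²] = 4.994 kip/in.
Capacity per unit length: r_n/Ω = (1/2.0) × 0.6 × 70 × (0.707 × 0.625) = 9.279 kip/in.
4.994 ≤ 9.279 → adequate.

f_max ≈ 4.99 kip/in; adequate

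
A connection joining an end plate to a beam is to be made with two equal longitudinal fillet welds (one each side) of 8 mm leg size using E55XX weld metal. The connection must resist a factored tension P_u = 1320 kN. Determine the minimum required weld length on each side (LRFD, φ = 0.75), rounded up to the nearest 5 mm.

L = 475 mm on each side

E55XX → F_EXX = 550 MPa.
Throat t_e = 0.707 × 8 = 5.656 mm.
φr_n = 0.75 × 0.6 × 550 × 5.656 × 10⁻³ = 1.4 kN/mm.
L_req = P_u / φr_n = 1320 / 1.4 = 943 mm total.
Per side: 943 / 2 = 471.5 mm.
Round up → use L = 475 mm on each side.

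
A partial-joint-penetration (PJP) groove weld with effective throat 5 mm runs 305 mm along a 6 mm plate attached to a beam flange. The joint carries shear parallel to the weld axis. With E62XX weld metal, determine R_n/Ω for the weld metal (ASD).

E62XX → F_EXX = 620 MPa.
Effective throat (given) t_e = 5 mm.
A_we = 5 × 305 = 1525 mm².
F_nw = 0.6 F_EXX = 372 MPa.
R_n/Ω = (372 × 1525) / 2.0 × 10⁻³ = 283.7 kN.

R_n/Ω ≈ 284 kN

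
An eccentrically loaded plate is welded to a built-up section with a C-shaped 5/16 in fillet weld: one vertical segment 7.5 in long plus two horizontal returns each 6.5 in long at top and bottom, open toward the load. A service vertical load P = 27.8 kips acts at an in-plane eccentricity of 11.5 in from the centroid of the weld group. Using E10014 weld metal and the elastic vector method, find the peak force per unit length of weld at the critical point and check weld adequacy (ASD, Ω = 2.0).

E100XX → F_EXX = 100 ksi.
Total weld length L_w = 20.5 in. Treat welds as unit-width lines.
Centroid: x̄ = 2×6.5×3.25 / 20.5 = 2.061 in from the vertical weld.
Polar moment about centroid: J = I_x + I_y = [7.5³/12 + 2×6.5×3.75²] + [7.5×2.061² + 2(6.5³/12 + 6.5×1.189²)] = 314 in³.
Direct shear f_v = P/L_w = 27.8 / 20.5 = 1.356 kip/in (vertical).
Torsion M = P·e = 27.8 × 11.5 = 319.7 kip·in.
Critical point at (x, y) = (4.439, 3.75) from centroid. f_tx = M·y/J = 3.818 kip/in; f_ty = M·x/J = 4.52 kip/in.
Resultant f_max = √[f_tx² + (f_v + f_ty)²] = √[3.818² + (1.356 + 4.52)²] = 7.008 kip/in.
Capacity per unit length: r_n/Ω = (1/2.0) × 0.6 × 100 × (0.707 × 0.3125) = 6.628 kip/in.
7.008 > 6.628 → NOT adequate.

f_max ≈ 7.01 kip/in; NOT adequate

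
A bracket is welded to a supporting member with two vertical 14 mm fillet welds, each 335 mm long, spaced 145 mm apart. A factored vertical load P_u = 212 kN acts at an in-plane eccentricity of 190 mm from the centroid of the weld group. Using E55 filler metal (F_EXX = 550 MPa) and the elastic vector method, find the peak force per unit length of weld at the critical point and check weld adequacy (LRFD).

f_max ≈ 924 N/mm; adequate

Total weld length L_w = 670 mm. Treat welds as unit-width lines.
Polar moment about centroid: J = 2[d³/12 + d(b/2)²] = 2[335³/12 + 335×72.5²] = 9788000 mm³.
Direct shear f_v = P/L_w = 212×10³ / 670 = 316.4 N/mm (vertical).
Torsion M = P·e = 212×10³ × 190 = 40280000 N·mm.
Critical point at (x, y) = (72.5, 167.5) from centroid. f_tx = M·y/J = 689.3 N/mm; f_ty = M·x/J = 298.4 N/mm.
Resultant f_max = √[f_tx² + (f_v + f_ty)²] = √[689.3² + (316.4 + 298.4)²] = 923.7 N/mm.
Capacity per unit length: φr_n = 0.75 × 0.6 × 550 × (0.707 × 14) = 2450 N/mm.
923.7 ≤ 2450 → adequate.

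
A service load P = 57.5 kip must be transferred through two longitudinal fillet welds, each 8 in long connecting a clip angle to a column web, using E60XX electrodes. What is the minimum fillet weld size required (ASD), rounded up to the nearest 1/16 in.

w = 5/16 in

E60XX → F_EXX = 60 ksi.
Total weld length L = 16 in.
Required throat t_e = P × Ω / (0.6 F_EXX × L) = 57.5 × 2.0 / (0.6 × 60 × 16) = 0.1997 in.
Required leg w = t_e / 0.707 = 0.2824 in → use 5/16 in.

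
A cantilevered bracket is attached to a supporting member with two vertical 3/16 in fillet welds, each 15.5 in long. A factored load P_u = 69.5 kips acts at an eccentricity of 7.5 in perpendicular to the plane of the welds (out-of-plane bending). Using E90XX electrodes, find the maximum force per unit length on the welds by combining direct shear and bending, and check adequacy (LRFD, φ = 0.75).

E90XX → F_EXX = 90 ksi.
L_w = 2 × 15.5 = 31 in; section modulus (unit throat) S = 2 × L²/6 = 80.08 in².
Direct shear f_v = P/L_w = 69.5/31 = 2.242 kip/in.
Moment M = P × e = 69.5 × 7.5 = 521.25 kip·in; bending f_b = M/S = 6.509 kip/in.
f_max = √(f_v² + f_b²) = √(2.242² + 6.509²) = 6.884 kip/in.
φr_n = 0.75 × 0.6 × 90 × (0.707 × 0.1875) = 5.369 kip/in → NOT adequate.

f_max ≈ 6.88 kip/in; NOT adequate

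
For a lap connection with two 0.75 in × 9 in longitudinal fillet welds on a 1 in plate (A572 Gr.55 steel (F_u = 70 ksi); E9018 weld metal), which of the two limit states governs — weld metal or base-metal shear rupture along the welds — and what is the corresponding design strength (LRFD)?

E90XX → F_EXX = 90 ksi.
t_e = 0.707 × 0.75 = 0.5302 in; L = 18 in.
Weld metal: φR_n = 0.75 × 0.6 × 90 × 0.5302 × 18 = 386.6 kips.
Base metal (shear rupture): φR_n = 0.75 × 0.6 × 70 × 1 × 18 = 567 kips.
Governing: weld metal.

φR_n ≈ 387 kips (weld metal governs)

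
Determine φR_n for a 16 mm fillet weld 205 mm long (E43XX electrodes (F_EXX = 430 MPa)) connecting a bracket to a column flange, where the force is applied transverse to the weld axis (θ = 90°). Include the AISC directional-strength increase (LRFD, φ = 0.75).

t_e = 0.707 × 16 = 11.31 mm; A_we = 11.31 × 205 = 2319 mm².
Directional factor: 1.0 + 0.5 sin^1.5(90°) = 1.5.
F_nw = 0.6 × 430 × 1.5 = 387 MPa.
φR_n = 0.75 × 387 × 2319 × 10⁻³ = 673.1 kN.

φR_n ≈ 673 kN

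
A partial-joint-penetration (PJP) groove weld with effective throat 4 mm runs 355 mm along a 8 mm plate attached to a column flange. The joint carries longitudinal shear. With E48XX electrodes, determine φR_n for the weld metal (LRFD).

φR_n ≈ 307 kN

E48XX → F_EXX = 480 MPa.
Effective throat (given) t_e = 4 mm.
A_we = 4 × 355 = 1420 mm².
F_nw = 0.6 F_EXX = 288 MPa.
φR_n = 0.75 × 288 × 1420 × 10⁻³ = 306.7 kN.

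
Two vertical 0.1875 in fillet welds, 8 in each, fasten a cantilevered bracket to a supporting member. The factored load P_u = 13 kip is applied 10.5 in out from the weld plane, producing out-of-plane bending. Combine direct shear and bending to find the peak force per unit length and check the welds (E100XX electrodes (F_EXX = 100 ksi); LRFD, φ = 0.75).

L_w = 2 × 8 = 16 in; section modulus (unit throat) S = 2 × L²/6 = 21.33 in².
Direct shear f_v = P/L_w = 13/16 = 0.8125 kip/in.
Moment M = P × e = 13 × 10.5 = 136.5 kip·in; bending f_b = M/S = 6.398 kip/in.
f_max = √(f_v² + f_b²) = √(0.8125² + 6.398²) = 6.45 kip/in.
φr_n = 0.75 × 0.6 × 100 × (0.707 × 0.1875) = 5.965 kip/in → NOT adequate.

f_max ≈ 6.45 kip/in; NOT adequate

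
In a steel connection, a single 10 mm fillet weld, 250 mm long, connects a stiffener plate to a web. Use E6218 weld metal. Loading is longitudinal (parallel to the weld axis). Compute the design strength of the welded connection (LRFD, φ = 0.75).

E62XX → F_EXX = 620 MPa.
Effective throat t_e = 0.707 × 10 = 7.07 mm.
Total length L = 250 mm; A_we = 7.07 × 250 = 1767 mm².
F_nw = 0.6 F_EXX = 0.6 × 620 = 372 MPa.
φR_n = 0.75 × 372 × 1767 × 10⁻³ = 493.1 kN.

φR_n ≈ 493 kN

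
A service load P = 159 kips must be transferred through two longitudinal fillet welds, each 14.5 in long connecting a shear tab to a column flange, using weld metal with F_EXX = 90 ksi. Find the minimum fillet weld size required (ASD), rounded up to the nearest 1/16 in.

w = 5/16 in

Total weld length L = 29 in.
Required throat t_e = P × Ω / (0.6 F_EXX × L) = 159 × 2.0 / (0.6 × 90 × 29) = 0.2031 in.
Required leg w = t_e / 0.707 = 0.2872 in → use 5/16 in.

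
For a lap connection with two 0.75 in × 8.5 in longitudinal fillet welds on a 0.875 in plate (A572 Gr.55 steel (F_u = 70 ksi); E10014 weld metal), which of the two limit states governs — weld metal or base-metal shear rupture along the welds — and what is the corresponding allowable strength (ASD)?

E100XX → F_EXX = 100 ksi.
t_e = 0.707 × 0.75 = 0.5302 in; L = 17 in.
Weld metal: R_n/Ω = (1/2.0) × 0.6 × 100 × 0.5302 × 17 = 270.4 kip.
Base metal (shear rupture): R_n/Ω = (1/2.0) × 0.6 × 70 × 0.875 × 17 = 312.4 kip.
Governing: weld metal.

R_n/Ω ≈ 270 kip (weld metal governs)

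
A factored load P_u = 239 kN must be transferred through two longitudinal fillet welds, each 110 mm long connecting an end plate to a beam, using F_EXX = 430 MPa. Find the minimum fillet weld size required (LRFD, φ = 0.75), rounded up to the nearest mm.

w = 8 mm

Total weld length L = 220 mm.
Required throat t_e = P_u / (φ × 0.6 F_EXX × L) = 239 / (0.75 × 0.6 × 430 × 220 × 10⁻³) = 5.614 mm.
Required leg w = t_e / 0.707 = 7.941 mm → use 8 mm.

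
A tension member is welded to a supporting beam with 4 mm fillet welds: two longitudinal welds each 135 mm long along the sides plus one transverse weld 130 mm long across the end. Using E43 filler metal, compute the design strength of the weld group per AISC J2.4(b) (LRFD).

E43XX → F_EXX = 430 MPa.
t_e = 0.707 × 4 = 2.828 mm.
R_nwl = 0.6 × 430 × 2.828 × 270 × 10⁻³ = 197 kN (longitudinal, 2 welds).
R_nwt = 0.6 × 430 × 2.828 × 130 × 10⁻³ = 94.85 kN (transverse, base value).
(i) R_nwl + R_nwt = 291.8 kN; (ii) 0.85 R_nwl + 1.5 R_nwt = 309.7 kN.
R_n = max = 309.7 kN [governs: (ii)]; φR_n = 232.3 kN.

φR_n ≈ 232 kN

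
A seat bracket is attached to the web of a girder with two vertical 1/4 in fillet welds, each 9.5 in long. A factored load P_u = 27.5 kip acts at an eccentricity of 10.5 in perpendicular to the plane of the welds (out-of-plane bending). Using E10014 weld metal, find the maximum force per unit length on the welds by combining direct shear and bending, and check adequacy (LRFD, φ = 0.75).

f_max ≈ 9.71 kip/in; NOT adequate

E100XX → F_EXX = 100 ksi.
L_w = 2 × 9.5 = 19 in; section modulus (unit throat) S = 2 × L²/6 = 30.08 in².
Direct shear f_v = P/L_w = 27.5/19 = 1.447 kip/in.
Moment M = P × e = 27.5 × 10.5 = 288.75 kip·in; bending f_b = M/S = 9.598 kip/in.
f_max = √(f_v² + f_b²) = √(1.447² + 9.598²) = 9.707 kip/in.
φr_n = 0.75 × 0.6 × 100 × (0.707 × 0.25) = 7.954 kip/in → NOT adequate.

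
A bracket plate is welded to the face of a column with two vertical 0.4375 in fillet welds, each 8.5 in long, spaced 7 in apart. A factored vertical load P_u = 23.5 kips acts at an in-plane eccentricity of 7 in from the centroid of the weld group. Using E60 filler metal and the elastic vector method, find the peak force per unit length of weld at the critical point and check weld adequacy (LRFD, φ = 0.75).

E60XX → F_EXX = 60 ksi.
Total weld length L_w = 17 in. Treat welds as unit-width lines.
Polar moment about centroid: J = 2[d³/12 + d(b/2)²] = 2[8.5³/12 + 8.5×3.5²] = 310.6 in³.
Direct shear f_v = P/L_w = 23.5 / 17 = 1.382 kip/in (vertical).
Torsion M = P·e = 23.5 × 7 = 164.5 kip·in.
Critical point at (x, y) = (3.5, 4.25) from centroid. f_tx = M·y/J = 2.251 kip/in; f_ty = M·x/J = 1.854 kip/in.
Resultant f_max = √[f_tx² + (f_v + f_ty)²] = √[2.251² + (1.382 + 1.854)²] = 3.942 kip/in.
Capacity per unit length: φr_n = 0.75 × 0.6 × 60 × (0.707 × 0.4375) = 8.351 kip/in.
3.942 ≤ 8.351 → adequate.

f_max ≈ 3.94 kip/in; adequate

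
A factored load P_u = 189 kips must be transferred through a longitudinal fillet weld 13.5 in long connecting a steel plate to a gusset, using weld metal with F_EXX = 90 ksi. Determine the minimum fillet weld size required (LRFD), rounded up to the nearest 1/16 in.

Total weld length L = 13.5 in.
Required throat t_e = P_u / (φ × 0.6 F_EXX × L) = 189 / (0.75 × 0.6 × 90 × 13.5) = 0.3457 in.
Required leg w = t_e / 0.707 = 0.4889 in → use 1/2 in.

w = 1/2 in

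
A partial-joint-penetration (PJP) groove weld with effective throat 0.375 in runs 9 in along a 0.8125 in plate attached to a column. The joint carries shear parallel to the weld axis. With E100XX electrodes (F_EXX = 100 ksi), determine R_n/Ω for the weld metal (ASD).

R_n/Ω ≈ 101 kip

Effective throat (given) t_e = 0.375 in.
A_we = 0.375 × 9 = 3.375 in².
F_nw = 0.6 F_EXX = 60 ksi.
R_n/Ω = (60 × 3.375) / 2.0 = 101.2 kip.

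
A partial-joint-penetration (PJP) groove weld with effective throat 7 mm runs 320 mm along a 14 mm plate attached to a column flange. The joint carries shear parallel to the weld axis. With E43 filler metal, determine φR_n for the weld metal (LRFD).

E43XX → F_EXX = 430 MPa.
Effective throat (given) t_e = 7 mm.
A_we = 7 × 320 = 2240 mm².
F_nw = 0.6 F_EXX = 258 MPa.
φR_n = 0.75 × 258 × 2240 × 10⁻³ = 433.4 kN.

φR_n ≈ 433 kN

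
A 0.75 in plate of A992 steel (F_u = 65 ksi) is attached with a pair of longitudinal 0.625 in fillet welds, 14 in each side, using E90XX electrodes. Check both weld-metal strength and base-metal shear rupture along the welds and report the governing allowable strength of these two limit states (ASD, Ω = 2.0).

R_n/Ω ≈ 334 kips (weld metal governs)

E90XX → F_EXX = 90 ksi.
t_e = 0.707 × 0.625 = 0.4419 in; L = 28 in.
Weld metal: R_n/Ω = (1/2.0) × 0.6 × 90 × 0.4419 × 28 = 334.1 kips.
Base metal (shear rupture): R_n/Ω = (1/2.0) × 0.6 × 65 × 0.75 × 28 = 409.5 kips.
Governing: weld metal.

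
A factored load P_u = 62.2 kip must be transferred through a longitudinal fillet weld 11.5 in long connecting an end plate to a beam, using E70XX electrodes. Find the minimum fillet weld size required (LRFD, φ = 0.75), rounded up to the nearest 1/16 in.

w = 1/4 in

E70XX → F_EXX = 70 ksi.
Total weld length L = 11.5 in.
Required throat t_e = P_u / (φ × 0.6 F_EXX × L) = 62.2 / (0.75 × 0.6 × 70 × 11.5) = 0.1717 in.
Required leg w = t_e / 0.707 = 0.2429 in → use 1/4 in.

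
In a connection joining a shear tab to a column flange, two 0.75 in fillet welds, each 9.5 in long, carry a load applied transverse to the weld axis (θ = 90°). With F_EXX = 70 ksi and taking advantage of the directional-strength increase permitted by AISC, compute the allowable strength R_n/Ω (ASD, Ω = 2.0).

R_n/Ω ≈ 317 kip

t_e = 0.707 × 0.75 = 0.5302 in; A_we = 0.5302 × 19 = 10.07 in².
Directional factor: 1.0 + 0.5 sin^1.5(90°) = 1.5.
F_nw = 0.6 × 70 × 1.5 = 63 ksi.
R_n/Ω = (63 × 10.07) / 2.0 = 317.4 kip.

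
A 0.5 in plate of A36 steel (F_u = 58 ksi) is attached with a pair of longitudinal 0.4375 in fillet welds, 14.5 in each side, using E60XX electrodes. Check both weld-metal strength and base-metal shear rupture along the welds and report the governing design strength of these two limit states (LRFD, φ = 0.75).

E60XX → F_EXX = 60 ksi.
t_e = 0.707 × 0.4375 = 0.3093 in; L = 29 in.
Weld metal: φR_n = 0.75 × 0.6 × 60 × 0.3093 × 29 = 242.2 kip.
Base metal (shear rupture): φR_n = 0.75 × 0.6 × 58 × 0.5 × 29 = 378.4 kip.
Governing: weld metal.

φR_n ≈ 242 kip (weld metal governs)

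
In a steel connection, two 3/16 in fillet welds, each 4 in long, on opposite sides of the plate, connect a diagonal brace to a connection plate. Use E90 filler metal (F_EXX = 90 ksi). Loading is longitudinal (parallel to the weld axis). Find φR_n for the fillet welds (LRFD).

φR_n ≈ 43 kips

Effective throat t_e = 0.707 × 0.1875 = 0.1326 in.
Total length L = 8 in; A_we = 0.1326 × 8 = 1.06 in².
F_nw = 0.6 F_EXX = 0.6 × 90 = 54 ksi.
φR_n = 0.75 × 54 × 1.06 = 42.95 kips.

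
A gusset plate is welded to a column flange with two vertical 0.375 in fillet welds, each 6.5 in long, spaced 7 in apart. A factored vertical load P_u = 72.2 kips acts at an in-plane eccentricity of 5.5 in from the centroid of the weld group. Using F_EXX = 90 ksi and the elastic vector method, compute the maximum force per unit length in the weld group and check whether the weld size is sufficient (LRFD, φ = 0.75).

Total weld length L_w = 13 in. Treat welds as unit-width lines.
Polar moment about centroid: J = 2[d³/12 + d(b/2)²] = 2[6.5³/12 + 6.5×3.5²] = 205 in³.
Direct shear f_v = P/L_w = 72.2 / 13 = 5.554 kip/in (vertical).
Torsion M = P·e = 72.2 × 5.5 = 397.1 kip·in.
Critical point at (x, y) = (3.5, 3.25) from centroid. f_tx = M·y/J = 6.295 kip/in; f_ty = M·x/J = 6.779 kip/in.
Resultant f_max = √[f_tx² + (f_v + f_ty)²] = √[6.295² + (5.554 + 6.779)²] = 13.85 kip/in.
Capacity per unit length: φr_n = 0.75 × 0.6 × 90 × (0.707 × 0.375) = 10.74 kip/in.
13.85 > 10.74 → NOT adequate.

f_max ≈ 13.8 kip/in; NOT adequate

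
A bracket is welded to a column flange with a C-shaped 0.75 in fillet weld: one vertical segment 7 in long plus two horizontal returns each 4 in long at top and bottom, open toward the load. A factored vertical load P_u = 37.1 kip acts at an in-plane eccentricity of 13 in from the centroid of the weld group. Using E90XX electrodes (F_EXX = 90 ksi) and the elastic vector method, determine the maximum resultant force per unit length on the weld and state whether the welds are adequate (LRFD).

f_max ≈ 16.2 kip/in; adequate

Total weld length L_w = 15 in. Treat welds as unit-width lines.
Centroid: x̄ = 2×4×2 / 15 = 1.067 in from the vertical weld.
Polar moment about centroid: J = I_x + I_y = [7³/12 + 2×4×3.5²] + [7×1.067² + 2(4³/12 + 4×0.9333²)] = 152.2 in³.
Direct shear f_v = P/L_w = 37.1 / 15 = 2.473 kip/in (vertical).
Torsion M = P·e = 37.1 × 13 = 482.3 kip·in.
Critical point at (x, y) = (2.933, 3.5) from centroid. f_tx = M·y/J = 11.09 kip/in; f_ty = M·x/J = 9.296 kip/in.
Resultant f_max = √[f_tx² + (f_v + f_ty)²] = √[11.09² + (2.473 + 9.296)²] = 16.17 kip/in.
Capacity per unit length: φr_n = 0.75 × 0.6 × 90 × (0.707 × 0.75) = 21.48 kip/in.
16.17 ≤ 21.48 → adequate.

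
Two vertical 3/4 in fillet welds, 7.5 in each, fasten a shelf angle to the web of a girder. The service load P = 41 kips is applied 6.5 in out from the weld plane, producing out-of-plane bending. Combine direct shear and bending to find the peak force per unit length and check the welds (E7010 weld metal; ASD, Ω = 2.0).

E70XX → F_EXX = 70 ksi.
L_w = 2 × 7.5 = 15 in; section modulus (unit throat) S = 2 × L²/6 = 18.75 in².
Direct shear f_v = P/L_w = 41/15 = 2.733 kip/in.
Moment M = P × e = 41 × 6.5 = 266.5 kip·in; bending f_b = M/S = 14.21 kip/in.
f_max = √(f_v² + f_b²) = √(2.733² + 14.21²) = 14.47 kip/in.
r_n/Ω = (1/2.0) × 0.6 × 70 × (0.707 × 0.75) = 11.14 kip/in → NOT adequate.

f_max ≈ 14.5 kip/in; NOT adequate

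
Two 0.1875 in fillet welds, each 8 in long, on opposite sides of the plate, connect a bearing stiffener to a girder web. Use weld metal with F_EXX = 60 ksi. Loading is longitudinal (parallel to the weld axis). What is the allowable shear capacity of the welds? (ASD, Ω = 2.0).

R_n/Ω ≈ 38.2 kip

Effective throat t_e = 0.707 × 0.1875 = 0.1326 in.
Total length L = 16 in; A_we = 0.1326 × 16 = 2.121 in².
F_nw = 0.6 F_EXX = 0.6 × 60 = 36 ksi.
R_n = 36 × 2.121 = 76.36 kip; R_n/Ω = 76.36/2.0 = 38.18 kip.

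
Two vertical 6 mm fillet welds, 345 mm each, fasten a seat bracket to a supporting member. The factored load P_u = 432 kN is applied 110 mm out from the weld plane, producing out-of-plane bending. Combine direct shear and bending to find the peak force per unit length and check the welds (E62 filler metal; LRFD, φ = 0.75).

E62XX → F_EXX = 620 MPa.
L_w = 2 × 345 = 690 mm; section modulus (unit throat) S = 2 × L²/6 = 39680 mm².
Direct shear f_v = P/L_w = 432×10³/690 = 626.1 N/mm.
Moment M = P × e = 432×10³ × 110 = 47520000 N·mm; bending f_b = M/S = 1198 N/mm.
f_max = √(f_v² + f_b²) = √(626.1² + 1198²) = 1351 N/mm.
φr_n = 0.75 × 0.6 × 620 × (0.707 × 6) = 1184 N/mm → NOT adequate.

f_max ≈ 1350 N/mm; NOT adequate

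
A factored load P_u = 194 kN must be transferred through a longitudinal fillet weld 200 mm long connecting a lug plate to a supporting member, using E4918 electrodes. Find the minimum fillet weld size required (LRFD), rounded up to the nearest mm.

w = 7 mm

E49XX → F_EXX = 490 MPa.
Total weld length L = 200 mm.
Required throat t_e = P_u / (φ × 0.6 F_EXX × L) = 194 / (0.75 × 0.6 × 490 × 200 × 10⁻³) = 4.399 mm.
Required leg w = t_e / 0.707 = 6.222 mm → use 7 mm.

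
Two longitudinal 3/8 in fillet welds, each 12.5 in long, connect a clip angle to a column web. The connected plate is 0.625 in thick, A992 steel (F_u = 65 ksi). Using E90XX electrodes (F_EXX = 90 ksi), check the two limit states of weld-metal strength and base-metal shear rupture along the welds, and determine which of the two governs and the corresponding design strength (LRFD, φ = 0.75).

φR_n ≈ 268 kip (weld metal governs)

t_e = 0.707 × 0.375 = 0.2651 in; L = 25 in.
Weld metal: φR_n = 0.75 × 0.6 × 90 × 0.2651 × 25 = 268.4 kip.
Base metal (shear rupture): φR_n = 0.75 × 0.6 × 65 × 0.625 × 25 = 457 kip.
Governing: weld metal.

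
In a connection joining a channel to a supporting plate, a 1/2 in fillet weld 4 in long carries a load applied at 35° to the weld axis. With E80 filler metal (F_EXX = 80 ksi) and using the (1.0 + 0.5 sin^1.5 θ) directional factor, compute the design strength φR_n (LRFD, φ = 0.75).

φR_n ≈ 62 kips

t_e = 0.707 × 0.5 = 0.3535 in; A_we = 0.3535 × 4 = 1.414 in².
Directional factor: 1.0 + 0.5 sin^1.5(35°) = 1.217.
F_nw = 0.6 × 80 × 1.217 = 58.43 ksi.
φR_n = 0.75 × 58.43 × 1.414 = 61.96 kips.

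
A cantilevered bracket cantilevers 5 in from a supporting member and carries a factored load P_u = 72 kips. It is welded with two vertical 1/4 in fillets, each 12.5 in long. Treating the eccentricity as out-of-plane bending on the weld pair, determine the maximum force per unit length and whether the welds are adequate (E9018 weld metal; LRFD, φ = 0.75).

E90XX → F_EXX = 90 ksi.
L_w = 2 × 12.5 = 25 in; section modulus (unit throat) S = 2 × L²/6 = 52.08 in².
Direct shear f_v = P/L_w = 72/25 = 2.88 kip/in.
Moment M = P × e = 72 × 5 = 360 kip·in; bending f_b = M/S = 6.912 kip/in.
f_max = √(f_v² + f_b²) = √(2.88² + 6.912²) = 7.488 kip/in.
φr_n = 0.75 × 0.6 × 90 × (0.707 × 0.25) = 7.158 kip/in → NOT adequate.

f_max ≈ 7.49 kip/in; NOT adequate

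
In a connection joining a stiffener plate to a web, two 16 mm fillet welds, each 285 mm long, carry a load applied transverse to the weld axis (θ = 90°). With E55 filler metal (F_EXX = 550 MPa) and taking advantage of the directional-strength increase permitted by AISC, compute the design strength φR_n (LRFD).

φR_n ≈ 2390 kN

t_e = 0.707 × 16 = 11.31 mm; A_we = 11.31 × 570 = 6448 mm².
Directional factor: 1.0 + 0.5 sin^1.5(90°) = 1.5.
F_nw = 0.6 × 550 × 1.5 = 495 MPa.
φR_n = 0.75 × 495 × 6448 × 10⁻³ = 2394 kN.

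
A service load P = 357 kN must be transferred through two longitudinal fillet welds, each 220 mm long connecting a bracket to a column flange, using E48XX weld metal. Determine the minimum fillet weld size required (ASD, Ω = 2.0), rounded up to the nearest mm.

w = 8 mm

E48XX → F_EXX = 480 MPa.
Total weld length L = 440 mm.
Required throat t_e = P × Ω / (0.6 F_EXX × L) = 357 × 2.0 / (0.6 × 480 × 440 × 10⁻³) = 5.634 mm.
Required leg w = t_e / 0.707 = 7.97 mm → use 8 mm.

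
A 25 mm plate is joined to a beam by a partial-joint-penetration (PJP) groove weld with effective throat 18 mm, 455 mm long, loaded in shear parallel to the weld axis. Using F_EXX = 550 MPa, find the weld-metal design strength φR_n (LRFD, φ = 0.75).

Effective throat (given) t_e = 18 mm.
A_we = 18 × 455 = 8190 mm².
F_nw = 0.6 F_EXX = 330 MPa.
φR_n = 0.75 × 330 × 8190 × 10⁻³ = 2027 kN.

φR_n ≈ 2030 kN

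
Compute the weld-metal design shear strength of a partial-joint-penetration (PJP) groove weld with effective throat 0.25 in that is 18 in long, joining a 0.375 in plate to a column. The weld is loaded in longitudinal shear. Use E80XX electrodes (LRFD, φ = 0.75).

E80XX → F_EXX = 80 ksi.
Effective throat (given) t_e = 0.25 in.
A_we = 0.25 × 18 = 4.5 in².
F_nw = 0.6 F_EXX = 48 ksi.
φR_n = 0.75 × 48 × 4.5 = 162 kip.

φR_n ≈ 162 kip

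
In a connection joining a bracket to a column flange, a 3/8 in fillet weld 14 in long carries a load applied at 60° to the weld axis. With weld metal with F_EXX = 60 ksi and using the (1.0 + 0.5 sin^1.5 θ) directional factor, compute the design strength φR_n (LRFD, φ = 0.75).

φR_n ≈ 141 kip

t_e = 0.707 × 0.375 = 0.2651 in; A_we = 0.2651 × 14 = 3.712 in².
Directional factor: 1.0 + 0.5 sin^1.5(60°) = 1.403.
F_nw = 0.6 × 60 × 1.403 = 50.51 ksi.
φR_n = 0.75 × 50.51 × 3.712 = 140.6 kip.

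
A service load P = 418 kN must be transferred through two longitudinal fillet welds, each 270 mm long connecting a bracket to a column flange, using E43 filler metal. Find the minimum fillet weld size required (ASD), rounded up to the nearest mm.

w = 9 mm

E43XX → F_EXX = 430 MPa.
Total weld length L = 540 mm.
Required throat t_e = P × Ω / (0.6 F_EXX × L) = 418 × 2.0 / (0.6 × 430 × 540 × 10⁻³) = 6.001 mm.
Required leg w = t_e / 0.707 = 8.487 mm → use 9 mm.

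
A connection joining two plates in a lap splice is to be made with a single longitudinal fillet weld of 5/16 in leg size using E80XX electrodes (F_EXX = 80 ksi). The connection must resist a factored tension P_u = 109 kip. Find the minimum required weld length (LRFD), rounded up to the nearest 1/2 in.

Throat t_e = 0.707 × 0.3125 = 0.2209 in.
φr_n = 0.75 × 0.6 × 80 × 0.2209 = 7.954 kip/in.
L_req = P_u / φr_n = 109 / 7.954 = 13.7 in total.
Round up → use L = 14 in.

L = 14 in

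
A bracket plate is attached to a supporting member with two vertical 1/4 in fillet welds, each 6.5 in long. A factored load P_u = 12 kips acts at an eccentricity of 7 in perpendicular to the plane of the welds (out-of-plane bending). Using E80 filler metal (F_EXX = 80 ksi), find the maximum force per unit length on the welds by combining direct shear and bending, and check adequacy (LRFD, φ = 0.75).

L_w = 2 × 6.5 = 13 in; section modulus (unit throat) S = 2 × L²/6 = 14.08 in².
Direct shear f_v = P/L_w = 12/13 = 0.9231 kip/in.
Moment M = P × e = 12 × 7 = 84 kip·in; bending f_b = M/S = 5.964 kip/in.
f_max = √(f_v² + f_b²) = √(0.9231² + 5.964²) = 6.036 kip/in.
φr_n = 0.75 × 0.6 × 80 × (0.707 × 0.25) = 6.363 kip/in → adequate.

f_max ≈ 6.04 kip/in; adequate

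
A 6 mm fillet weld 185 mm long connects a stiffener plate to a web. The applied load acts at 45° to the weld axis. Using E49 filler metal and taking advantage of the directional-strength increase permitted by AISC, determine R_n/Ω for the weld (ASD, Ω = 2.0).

R_n/Ω ≈ 150 kN

E49XX → F_EXX = 490 MPa.
t_e = 0.707 × 6 = 4.242 mm; A_we = 4.242 × 185 = 784.8 mm².
Directional factor: 1.0 + 0.5 sin^1.5(45°) = 1.297.
F_nw = 0.6 × 490 × 1.297 = 381.4 MPa.
R_n/Ω = (381.4 × 784.8) / 2.0 × 10⁻³ = 149.7 kN.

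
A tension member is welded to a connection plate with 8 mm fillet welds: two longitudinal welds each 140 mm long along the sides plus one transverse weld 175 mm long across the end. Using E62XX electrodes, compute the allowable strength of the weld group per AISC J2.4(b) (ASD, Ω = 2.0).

R_n/Ω ≈ 527 kN

E62XX → F_EXX = 620 MPa.
t_e = 0.707 × 8 = 5.656 mm.
R_nwl = 0.6 × 620 × 5.656 × 280 × 10⁻³ = 589.1 kN (longitudinal, 2 welds).
R_nwt = 0.6 × 620 × 5.656 × 175 × 10⁻³ = 368.2 kN (transverse, base value).
(i) R_nwl + R_nwt = 957.3 kN; (ii) 0.85 R_nwl + 1.5 R_nwt = 1053 kN.
R_n = max = 1053 kN [governs: (ii)]; R_n/Ω = 526.5 kN.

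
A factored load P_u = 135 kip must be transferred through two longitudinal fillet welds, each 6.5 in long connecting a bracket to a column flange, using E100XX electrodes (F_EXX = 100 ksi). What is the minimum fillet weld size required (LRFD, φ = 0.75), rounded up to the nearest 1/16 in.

Total weld length L = 13 in.
Required throat t_e = P_u / (φ × 0.6 F_EXX × L) = 135 / (0.75 × 0.6 × 100 × 13) = 0.2308 in.
Required leg w = t_e / 0.707 = 0.3264 in → use 3/8 in.

w = 3/8 in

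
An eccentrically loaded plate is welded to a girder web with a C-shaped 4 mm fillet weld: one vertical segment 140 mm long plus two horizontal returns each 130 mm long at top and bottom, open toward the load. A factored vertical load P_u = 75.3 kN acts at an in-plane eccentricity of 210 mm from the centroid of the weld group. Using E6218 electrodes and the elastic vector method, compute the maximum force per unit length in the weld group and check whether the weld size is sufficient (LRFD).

E62XX → F_EXX = 620 MPa.
Total weld length L_w = 400 mm. Treat welds as unit-width lines.
Centroid: x̄ = 2×130×65 / 400 = 42.25 mm from the vertical weld.
Polar moment about centroid: J = I_x + I_y = [140³/12 + 2×130×70²] + [140×42.25² + 2(130³/12 + 130×22.75²)] = 2253000 mm³.
Direct shear f_v = P/L_w = 75.3×10³ / 400 = 188.2 N/mm (vertical).
Torsion M = P·e = 75.3×10³ × 210 = 15813000 N·mm.
Critical point at (x, y) = (87.75, 70) from centroid. f_tx = M·y/J = 491.2 N/mm; f_ty = M·x/J = 615.8 N/mm.
Resultant f_max = √[f_tx² + (f_v + f_ty)²] = √[491.2² + (188.2 + 615.8)²] = 942.2 N/mm.
Capacity per unit length: φr_n = 0.75 × 0.6 × 620 × (0.707 × 4) = 789 N/mm.
942.2 > 789 → NOT adequate.

f_max ≈ 942 N/mm; NOT adequate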